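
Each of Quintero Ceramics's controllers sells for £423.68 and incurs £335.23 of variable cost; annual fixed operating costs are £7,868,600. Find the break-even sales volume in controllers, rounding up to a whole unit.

88,961 controllers

Contribution margin per unit = £423.68 − £335.23 = £88.45.
Break-even Q = £7,868,600 / £88.45 = 88,960.99 → 88,961 controllers.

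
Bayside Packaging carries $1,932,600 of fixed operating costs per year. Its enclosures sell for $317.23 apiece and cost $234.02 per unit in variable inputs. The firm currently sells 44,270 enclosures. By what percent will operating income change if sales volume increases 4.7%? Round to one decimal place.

+9.9%

Contribution at this volume is 44,270 × $83.21 = $3,683,706.70.
Subtracting fixed costs: EBIT = $3,683,706.70 − $1,932,600 = $1,751,106.70.
So DOL = total CM / EBIT = $3,683,706.70 / $1,751,106.70 = 2.1036.
So EBIT moves 2.1036 × (+4.7%) = +9.9%.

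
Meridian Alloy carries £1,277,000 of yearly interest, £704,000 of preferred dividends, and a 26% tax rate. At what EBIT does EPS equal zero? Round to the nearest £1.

£2,228,351

Grossing the preferred dividend up to pre-tax terms: £704,000 / (1 − 0.26) = £951,351.35.
EPS = 0 when EBIT covers interest plus the pre-tax preferred burden: £1,277,000 + £951,351.35 = £2,228,351.35.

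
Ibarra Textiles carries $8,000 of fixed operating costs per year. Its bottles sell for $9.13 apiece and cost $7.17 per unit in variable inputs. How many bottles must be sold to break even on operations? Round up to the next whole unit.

Unit CM = price − variable cost = $9.13 − $7.17 = $1.96.
Break-even Q = $8,000 / $1.96 = 4,081.63 → 4,082 bottles.

4,082 bottles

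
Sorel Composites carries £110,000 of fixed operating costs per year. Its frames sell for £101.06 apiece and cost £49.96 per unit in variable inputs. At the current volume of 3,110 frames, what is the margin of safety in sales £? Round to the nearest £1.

£96,751

Unit CM = price − variable cost = £101.06 − £49.96 = £51.10. Break-even units = £110,000 ÷ £51.10 = 2,152.64; break-even revenue = 2,152.64 × £101.06 = £217,545.99.
Current sales = 3,110 × £101.06 = £314,296.60.
Margin of safety = £314,296.60 − £217,545.99 = £96,751.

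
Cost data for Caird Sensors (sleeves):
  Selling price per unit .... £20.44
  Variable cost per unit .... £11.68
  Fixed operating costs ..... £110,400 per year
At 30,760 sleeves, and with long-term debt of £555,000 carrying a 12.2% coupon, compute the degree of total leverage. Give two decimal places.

At 30,760 units, contribution = 30,760 × £8.76 = £269,457.60.
Operating income = contribution − fixed costs = £269,457.60 − £110,400 = £159,057.60. Interest = £67,710.00, so EBIT − I = £91,347.60.
DCL = contribution ÷ (EBIT − I) = £269,457.60 ÷ £91,347.60 = 2.9498.

2.95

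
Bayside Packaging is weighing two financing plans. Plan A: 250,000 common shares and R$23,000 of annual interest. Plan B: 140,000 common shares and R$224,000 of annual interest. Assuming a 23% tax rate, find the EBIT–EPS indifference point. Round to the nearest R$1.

R$479,818

At indifference, (EBIT − 23,000)(1 − t)/250,000 = (EBIT − 224,000)(1 − t)/140,000.
Cancelling (1 − t) and cross-multiplying: 140,000·(EBIT − 23,000) = 250,000·(EBIT − 224,000).
EBIT × (250,000 − 140,000) = 224,000 × 250,000 − 23,000 × 140,000 = 52,780,000,000, so EBIT = 52,780,000,000 ÷ 110,000 = 479,818.18.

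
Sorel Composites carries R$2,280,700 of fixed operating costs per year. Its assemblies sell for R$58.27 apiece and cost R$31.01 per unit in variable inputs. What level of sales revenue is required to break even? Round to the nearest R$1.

Contribution margin per unit = R$58.27 − R$31.01 = R$27.26, a CM ratio of R$27.26 ÷ R$58.27 = 0.4678.
Break-even revenue = fixed costs × price ÷ CM = R$2,280,700 × R$58.27 ÷ R$27.26 = R$4,875,143.

R$4,875,143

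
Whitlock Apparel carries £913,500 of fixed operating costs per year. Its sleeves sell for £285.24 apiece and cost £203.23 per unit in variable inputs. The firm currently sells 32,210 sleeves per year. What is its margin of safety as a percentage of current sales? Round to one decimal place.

65.4%

Contribution margin per unit = £285.24 − £203.23 = £82.01. Break-even units = £913,500 ÷ £82.01 = 11,138.89; break-even revenue = 11,138.89 × £285.24 = £3,177,255.70.
Actual sales revenue = 32,210 × £285.24 = £9,187,580.40.
Margin of safety = (£9,187,580.40 − £3,177,255.70) ÷ £9,187,580.40 = 65.4%.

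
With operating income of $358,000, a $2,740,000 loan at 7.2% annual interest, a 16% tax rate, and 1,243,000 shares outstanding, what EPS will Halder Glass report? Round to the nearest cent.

$0.11

Interest = $197,280.00, so EBT = $358,000 − $197,280.00 = $160,720.00.
Net income = $160,720.00 × (1 − 0.16) = $135,004.80.
Per share: $135,004.80 / 1,243,000 shares = $0.11.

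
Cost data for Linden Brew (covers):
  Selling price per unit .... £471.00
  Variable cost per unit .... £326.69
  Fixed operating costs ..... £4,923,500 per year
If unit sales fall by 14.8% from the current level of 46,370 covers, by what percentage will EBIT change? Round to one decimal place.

At 46,370 units, contribution = 46,370 × £144.31 = £6,691,654.70.
Subtracting fixed costs: EBIT = £6,691,654.70 − £4,923,500 = £1,768,154.70.
So DOL = total CM / EBIT = £6,691,654.70 / £1,768,154.70 = 3.7845.
%ΔEBIT = DOL × %ΔSales = 3.7845 × -14.8% = -56.0%.

-56.0%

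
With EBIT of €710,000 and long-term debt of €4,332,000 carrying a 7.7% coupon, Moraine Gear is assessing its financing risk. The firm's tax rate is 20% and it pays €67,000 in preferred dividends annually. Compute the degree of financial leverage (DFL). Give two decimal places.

2.43

Interest = €333,564.00.
Pre-tax preferred-dividend burden = €67,000 ÷ (1 − 0.20) = €83,750.00.
DFL = EBIT ÷ [EBIT − I − D_p/(1−t)] = €710,000 ÷ [€710,000 − €333,564.00 − €83,750.00] = €710,000 ÷ €292,686.00 = 2.4258.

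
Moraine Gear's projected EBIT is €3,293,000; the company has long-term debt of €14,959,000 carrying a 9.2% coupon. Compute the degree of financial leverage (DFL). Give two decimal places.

1.72

Annual interest charges come to €1,376,228.00.
DFL = EBIT ÷ (EBIT − I) = €3,293,000 ÷ (€3,293,000 − €1,376,228.00) = €3,293,000 ÷ €1,916,772.00 = 1.7180.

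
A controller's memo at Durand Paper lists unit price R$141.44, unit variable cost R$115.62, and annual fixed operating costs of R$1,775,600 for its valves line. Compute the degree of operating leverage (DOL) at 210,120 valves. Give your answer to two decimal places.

1.49

At 210,120 units, contribution = 210,120 × R$25.82 = R$5,425,298.40.
EBIT = R$5,425,298.40 − R$1,775,600 = R$3,649,698.40.
DOL = contribution ÷ EBIT = R$5,425,298.40 ÷ R$3,649,698.40 = 1.4865.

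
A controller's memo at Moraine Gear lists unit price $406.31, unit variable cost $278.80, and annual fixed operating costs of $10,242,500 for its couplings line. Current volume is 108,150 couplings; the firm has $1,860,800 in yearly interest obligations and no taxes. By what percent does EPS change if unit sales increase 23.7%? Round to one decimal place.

+193.7%

At 108,150 units, contribution = 108,150 × $127.51 = $13,790,206.50.
Operating income = contribution − fixed costs = $13,790,206.50 − $10,242,500 = $3,547,706.50.
Interest = $1,860,800.00, so EBIT − I = $1,686,906.50.
DCL = total CM / (EBIT − I) = $13,790,206.50 / $1,686,906.50 = 8.1748.
%ΔEPS = DCL × %ΔSales = 8.1748 × +23.7% = +193.7%.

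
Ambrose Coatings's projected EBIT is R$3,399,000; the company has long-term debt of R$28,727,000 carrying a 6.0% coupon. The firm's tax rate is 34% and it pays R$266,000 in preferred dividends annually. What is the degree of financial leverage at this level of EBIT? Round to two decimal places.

2.67

Interest = R$1,723,620.00.
Preferred dividends grossed up pre-tax: R$266,000 / (1 − 0.34) = R$403,030.30.
DFL = EBIT ÷ [EBIT − I − D_p/(1−t)] = R$3,399,000 ÷ [R$3,399,000 − R$1,723,620.00 − R$403,030.30] = R$3,399,000 ÷ R$1,272,349.70 = 2.6714.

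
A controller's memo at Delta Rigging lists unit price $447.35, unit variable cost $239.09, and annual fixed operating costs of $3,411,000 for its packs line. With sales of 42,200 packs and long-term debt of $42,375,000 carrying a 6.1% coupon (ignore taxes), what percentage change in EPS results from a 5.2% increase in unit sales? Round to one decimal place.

+16.4%

Total contribution margin = 42,200 × $208.26 = $8,788,572.00.
Operating income = contribution − fixed costs = $8,788,572.00 − $3,411,000 = $5,377,572.00.
After interest of $2,584,875.00, pre-tax earnings = $2,792,697.00.
Degree of combined leverage = contribution ÷ (EBIT − I) = $8,788,572.00 ÷ $2,792,697.00 = 3.1470.
EPS therefore changes by 3.1470 × (+5.2%) = +16.4%.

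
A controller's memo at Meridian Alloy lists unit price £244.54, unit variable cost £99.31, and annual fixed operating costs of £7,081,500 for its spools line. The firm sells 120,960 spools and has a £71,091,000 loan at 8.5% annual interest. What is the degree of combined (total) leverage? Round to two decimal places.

Total contribution margin = 120,960 × £145.23 = £17,567,020.80.
Subtracting fixed costs: EBIT = £17,567,020.80 − £7,081,500 = £10,485,520.80. Interest = £6,042,735.00, so EBIT − I = £4,442,785.80.
Degree of total leverage = total CM / (EBIT − interest) = £17,567,020.80 / £4,442,785.80 = 3.9541.

3.95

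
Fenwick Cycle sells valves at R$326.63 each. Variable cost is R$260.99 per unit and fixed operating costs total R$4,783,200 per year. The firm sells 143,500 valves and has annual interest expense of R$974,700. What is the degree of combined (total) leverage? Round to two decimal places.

2.57

Contribution at this volume is 143,500 × R$65.64 = R$9,419,340.00.
Subtracting fixed costs: EBIT = R$9,419,340.00 − R$4,783,200 = R$4,636,140.00. Interest = R$974,700.00.
DOL = R$9,419,340.00 ÷ R$4,636,140.00 = 2.0317; DFL = R$4,636,140.00 ÷ R$3,661,440.00 = 1.2662.
DCL = DOL × DFL = 2.0317 × 1.2662 = 2.5725.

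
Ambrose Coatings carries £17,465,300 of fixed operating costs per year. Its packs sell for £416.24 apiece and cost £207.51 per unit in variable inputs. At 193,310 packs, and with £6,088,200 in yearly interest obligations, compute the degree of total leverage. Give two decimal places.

2.40

Total contribution margin = 193,310 × £208.73 = £40,349,596.30.
Operating income = contribution − fixed costs = £40,349,596.30 − £17,465,300 = £22,884,296.30. Interest = £6,088,200.00, so EBIT − I = £16,796,096.30.
Degree of total leverage = total CM / (EBIT − interest) = £40,349,596.30 / £16,796,096.30 = 2.4023.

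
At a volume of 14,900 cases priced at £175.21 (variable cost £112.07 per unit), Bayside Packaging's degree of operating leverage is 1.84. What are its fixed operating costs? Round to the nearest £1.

£429,489

Total contribution margin = 14,900 × £63.14 = £940,786.00.
DOL = contribution / EBIT, so EBIT = £940,786.00 / 1.84 = £511,296.74.
And FC = contribution − EBIT = £940,786.00 − £511,296.74 = £429,489.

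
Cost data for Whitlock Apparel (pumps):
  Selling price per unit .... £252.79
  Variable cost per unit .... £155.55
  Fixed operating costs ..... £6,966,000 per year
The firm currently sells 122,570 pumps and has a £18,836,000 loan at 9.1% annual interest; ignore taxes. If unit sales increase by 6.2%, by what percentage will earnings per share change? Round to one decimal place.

+22.8%

Contribution at this volume is 122,570 × £97.24 = £11,918,706.80.
EBIT = £11,918,706.80 − £6,966,000 = £4,952,706.80.
Interest = £1,714,076.00, so EBIT − I = £3,238,630.80.
DCL = total CM / (EBIT − I) = £11,918,706.80 / £3,238,630.80 = 3.6802.
%ΔEPS = DCL × %ΔSales = 3.6802 × +6.2% = +22.8%.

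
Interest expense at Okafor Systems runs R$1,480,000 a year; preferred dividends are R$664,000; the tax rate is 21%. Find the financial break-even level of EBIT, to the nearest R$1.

R$2,320,506

Grossing the preferred dividend up to pre-tax terms: R$664,000 / (1 − 0.21) = R$840,506.33.
Financial break-even EBIT = interest + D_p ÷ (1 − t) = R$1,480,000 + R$840,506.33 = R$2,320,506.33.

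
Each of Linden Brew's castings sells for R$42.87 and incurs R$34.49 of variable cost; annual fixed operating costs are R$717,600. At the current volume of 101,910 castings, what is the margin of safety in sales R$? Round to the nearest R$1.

R$697,818

Each unit contributes R$42.87 − R$34.49 = R$8.38. Break-even units = R$717,600 ÷ R$8.38 = 85,632.46; break-even revenue = 85,632.46 × R$42.87 = R$3,671,063.48.
Current sales = 101,910 × R$42.87 = R$4,368,881.70.
Margin of safety = R$4,368,881.70 − R$3,671,063.48 = R$697,818.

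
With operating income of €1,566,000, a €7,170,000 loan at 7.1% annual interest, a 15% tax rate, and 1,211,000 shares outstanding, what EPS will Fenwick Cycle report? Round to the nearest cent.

Interest = €509,070.00, so EBT = €1,566,000 − €509,070.00 = €1,056,930.00.
After tax at 15%: net income = €1,056,930.00 × 0.85 = €898,390.50.
EPS = €898,390.50 ÷ 1,211,000 = €0.74.

€0.74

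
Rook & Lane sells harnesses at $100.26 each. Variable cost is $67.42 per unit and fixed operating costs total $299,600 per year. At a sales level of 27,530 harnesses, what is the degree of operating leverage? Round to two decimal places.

1.50

At 27,530 units, contribution = 27,530 × $32.84 = $904,085.20.
Subtracting fixed costs: EBIT = $904,085.20 − $299,600 = $604,485.20.
DOL = contribution ÷ EBIT = $904,085.20 ÷ $604,485.20 = 1.4956.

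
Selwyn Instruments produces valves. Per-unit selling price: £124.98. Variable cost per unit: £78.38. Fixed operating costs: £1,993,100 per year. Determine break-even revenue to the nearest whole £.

Contribution margin per unit = £124.98 − £78.38 = £46.60, a CM ratio of £46.60 ÷ £124.98 = 0.3729.
Break-even revenue = fixed costs × price ÷ CM = £1,993,100 × £124.98 ÷ £46.60 = £5,345,443.

£5,345,443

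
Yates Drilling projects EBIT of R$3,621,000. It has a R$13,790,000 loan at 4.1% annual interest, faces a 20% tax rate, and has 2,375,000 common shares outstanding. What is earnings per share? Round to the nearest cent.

Interest = R$565,390.00, so EBT = R$3,621,000 − R$565,390.00 = R$3,055,610.00.
After tax at 20%: net income = R$3,055,610.00 × 0.80 = R$2,444,488.00.
Per share: R$2,444,488.00 / 2,375,000 shares = R$1.03.

R$1.03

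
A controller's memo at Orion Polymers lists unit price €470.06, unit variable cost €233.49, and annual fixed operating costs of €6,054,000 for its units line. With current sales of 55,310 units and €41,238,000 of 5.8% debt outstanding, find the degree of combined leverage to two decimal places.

At 55,310 units, contribution = 55,310 × €236.57 = €13,084,686.70.
Operating income = contribution − fixed costs = €13,084,686.70 − €6,054,000 = €7,030,686.70. Interest = €2,391,804.00, so EBIT − I = €4,638,882.70.
DCL = contribution ÷ (EBIT − I) = €13,084,686.70 ÷ €4,638,882.70 = 2.8207.

2.82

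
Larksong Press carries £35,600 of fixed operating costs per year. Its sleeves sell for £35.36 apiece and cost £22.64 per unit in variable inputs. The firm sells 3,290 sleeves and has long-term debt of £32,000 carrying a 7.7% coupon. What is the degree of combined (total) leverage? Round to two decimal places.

11.06

At 3,290 units, contribution = 3,290 × £12.72 = £41,848.80.
EBIT = £41,848.80 − £35,600 = £6,248.80. Interest = £2,464.00.
DOL = £41,848.80 ÷ £6,248.80 = 6.6971; DFL = £6,248.80 ÷ £3,784.80 = 1.6510.
Combined leverage = 6.6971 × 1.6510 = 11.0569.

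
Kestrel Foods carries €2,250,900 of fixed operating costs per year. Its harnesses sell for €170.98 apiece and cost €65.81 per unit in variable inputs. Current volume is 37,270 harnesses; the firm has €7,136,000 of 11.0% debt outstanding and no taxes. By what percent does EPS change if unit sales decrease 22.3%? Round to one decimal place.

At 37,270 units, contribution = 37,270 × €105.17 = €3,919,685.90.
EBIT = €3,919,685.90 − €2,250,900 = €1,668,785.90.
After interest of €784,960.00, pre-tax earnings = €883,825.90.
DCL = total CM / (EBIT − I) = €3,919,685.90 / €883,825.90 = 4.4349.
EPS therefore changes by 4.4349 × (-22.3%) = -98.9%.

-98.9%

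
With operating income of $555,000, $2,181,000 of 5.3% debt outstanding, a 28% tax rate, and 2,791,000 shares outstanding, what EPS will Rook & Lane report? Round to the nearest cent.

Interest = $115,593.00, so EBT = $555,000 − $115,593.00 = $439,407.00.
After tax at 28%: net income = $439,407.00 × 0.72 = $316,373.04.
Per share: $316,373.04 / 2,791,000 shares = $0.11.

$0.11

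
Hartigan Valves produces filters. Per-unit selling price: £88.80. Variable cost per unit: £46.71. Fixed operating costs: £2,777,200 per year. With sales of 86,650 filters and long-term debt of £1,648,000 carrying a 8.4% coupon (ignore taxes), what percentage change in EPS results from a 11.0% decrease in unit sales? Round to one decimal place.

Total contribution margin = 86,650 × £42.09 = £3,647,098.50.
Subtracting fixed costs: EBIT = £3,647,098.50 − £2,777,200 = £869,898.50.
After interest of £138,432.00, pre-tax earnings = £731,466.50.
Degree of combined leverage = contribution ÷ (EBIT − I) = £3,647,098.50 ÷ £731,466.50 = 4.9860.
EPS therefore changes by 4.9860 × (-11.0%) = -54.8%.

-54.8%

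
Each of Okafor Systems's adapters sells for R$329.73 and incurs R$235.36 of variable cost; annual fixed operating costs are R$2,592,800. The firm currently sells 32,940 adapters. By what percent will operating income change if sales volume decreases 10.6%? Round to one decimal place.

Total contribution margin = 32,940 × R$94.37 = R$3,108,547.80.
Subtracting fixed costs: EBIT = R$3,108,547.80 − R$2,592,800 = R$515,747.80.
DOL = contribution ÷ EBIT = R$3,108,547.80 ÷ R$515,747.80 = 6.0273.
%ΔEBIT = DOL × %ΔSales = 6.0273 × -10.6% = -63.9%.

-63.9%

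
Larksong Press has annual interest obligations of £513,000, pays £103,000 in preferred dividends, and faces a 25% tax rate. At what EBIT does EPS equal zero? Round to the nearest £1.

Grossing the preferred dividend up to pre-tax terms: £103,000 / (1 − 0.25) = £137,333.33.
EPS = 0 when EBIT covers interest plus the pre-tax preferred burden: £513,000 + £137,333.33 = £650,333.33.

£650,333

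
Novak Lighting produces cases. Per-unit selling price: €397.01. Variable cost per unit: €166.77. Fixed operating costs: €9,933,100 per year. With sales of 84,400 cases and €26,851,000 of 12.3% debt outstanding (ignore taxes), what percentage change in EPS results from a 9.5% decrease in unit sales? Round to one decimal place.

Total contribution margin = 84,400 × €230.24 = €19,432,256.00.
Operating income = contribution − fixed costs = €19,432,256.00 − €9,933,100 = €9,499,156.00.
Interest = €3,302,673.00, so EBIT − I = €6,196,483.00.
Degree of combined leverage = contribution ÷ (EBIT − I) = €19,432,256.00 ÷ €6,196,483.00 = 3.1360.
EPS therefore changes by 3.1360 × (-9.5%) = -29.8%.

-29.8%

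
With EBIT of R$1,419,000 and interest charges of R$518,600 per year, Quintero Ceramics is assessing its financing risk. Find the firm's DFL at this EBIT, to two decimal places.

1.58

Annual interest charges come to R$518,600.00.
DFL = EBIT ÷ (EBIT − I) = R$1,419,000 ÷ (R$1,419,000 − R$518,600.00) = R$1,419,000 ÷ R$900,400.00 = 1.5760.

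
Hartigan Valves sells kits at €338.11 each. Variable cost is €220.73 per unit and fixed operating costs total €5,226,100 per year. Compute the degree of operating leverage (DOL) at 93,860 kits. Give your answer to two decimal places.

1.90

Total contribution margin = 93,860 × €117.38 = €11,017,286.80.
Subtracting fixed costs: EBIT = €11,017,286.80 − €5,226,100 = €5,791,186.80.
So DOL = total CM / EBIT = €11,017,286.80 / €5,791,186.80 = 1.9024.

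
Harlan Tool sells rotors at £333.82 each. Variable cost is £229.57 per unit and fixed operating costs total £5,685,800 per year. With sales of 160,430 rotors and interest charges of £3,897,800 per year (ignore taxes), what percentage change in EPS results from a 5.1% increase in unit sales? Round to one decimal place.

Total contribution margin = 160,430 × £104.25 = £16,724,827.50.
Operating income = contribution − fixed costs = £16,724,827.50 − £5,685,800 = £11,039,027.50.
After interest of £3,897,800.00, pre-tax earnings = £7,141,227.50.
DCL = total CM / (EBIT − I) = £16,724,827.50 / £7,141,227.50 = 2.3420.
EPS therefore changes by 2.3420 × (+5.1%) = +11.9%.

+11.9%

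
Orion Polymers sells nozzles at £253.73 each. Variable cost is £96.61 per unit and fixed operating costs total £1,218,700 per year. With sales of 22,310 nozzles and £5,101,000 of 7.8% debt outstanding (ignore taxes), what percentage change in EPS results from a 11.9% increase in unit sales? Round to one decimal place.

+22.1%

Contribution at this volume is 22,310 × £157.12 = £3,505,347.20.
Operating income = contribution − fixed costs = £3,505,347.20 − £1,218,700 = £2,286,647.20.
Interest = £397,878.00, so EBIT − I = £1,888,769.20.
DCL = total CM / (EBIT − I) = £3,505,347.20 / £1,888,769.20 = 1.8559.
%ΔEPS = DCL × %ΔSales = 1.8559 × +11.9% = +22.1%.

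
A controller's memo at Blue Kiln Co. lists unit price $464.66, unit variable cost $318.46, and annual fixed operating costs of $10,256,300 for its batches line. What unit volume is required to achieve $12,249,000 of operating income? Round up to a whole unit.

Contribution margin per unit = $464.66 − $318.46 = $146.20.
Need Q such that Q × $146.20 − $10,256,300 = $12,249,000, i.e. Q = $22,505,300 / $146.20 = 153,935.02 → 153,936.

153,936 batches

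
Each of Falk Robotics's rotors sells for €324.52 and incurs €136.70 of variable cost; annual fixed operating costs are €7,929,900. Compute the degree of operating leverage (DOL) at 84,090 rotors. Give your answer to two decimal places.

2.01

Total contribution margin = 84,090 × €187.82 = €15,793,783.80.
EBIT = €15,793,783.80 − €7,929,900 = €7,863,883.80.
Degree of operating leverage = €15,793,783.80 / €7,863,883.80 = 2.0084.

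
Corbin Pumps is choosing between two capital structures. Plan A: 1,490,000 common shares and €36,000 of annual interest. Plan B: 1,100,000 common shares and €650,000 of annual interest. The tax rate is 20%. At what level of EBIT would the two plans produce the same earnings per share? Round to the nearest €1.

€2,381,795

At indifference, (EBIT − 36,000)(1 − t)/1,490,000 = (EBIT − 650,000)(1 − t)/1,100,000.
Cancelling (1 − t) and cross-multiplying: 1,100,000·(EBIT − 36,000) = 1,490,000·(EBIT − 650,000).
Solving, EBIT = (650,000·1,490,000 − 36,000·1,100,000) / (1,490,000 − 1,100,000) = 928,900,000,000 / 390,000 = 2,381,794.87.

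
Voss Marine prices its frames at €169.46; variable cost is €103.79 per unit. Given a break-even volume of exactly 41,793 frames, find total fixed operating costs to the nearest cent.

€2,744,546.31

Each unit contributes €169.46 − €103.79 = €65.67.
Since BE = FC / CM, FC = 41,793 × €65.67 = €2,744,546.31.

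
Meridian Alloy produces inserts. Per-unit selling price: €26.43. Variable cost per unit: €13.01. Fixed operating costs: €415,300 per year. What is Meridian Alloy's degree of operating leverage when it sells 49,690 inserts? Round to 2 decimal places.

Total contribution margin = 49,690 × €13.42 = €666,839.80.
Operating income = contribution − fixed costs = €666,839.80 − €415,300 = €251,539.80.
So DOL = total CM / EBIT = €666,839.80 / €251,539.80 = 2.6510.

2.65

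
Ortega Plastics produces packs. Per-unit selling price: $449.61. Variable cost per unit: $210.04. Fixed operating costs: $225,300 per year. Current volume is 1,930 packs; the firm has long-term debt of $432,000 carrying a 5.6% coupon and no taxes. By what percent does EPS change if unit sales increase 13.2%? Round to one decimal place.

+28.7%

Contribution at this volume is 1,930 × $239.57 = $462,370.10.
Subtracting fixed costs: EBIT = $462,370.10 − $225,300 = $237,070.10.
After interest of $24,192.00, pre-tax earnings = $212,878.10.
DCL = total CM / (EBIT − I) = $462,370.10 / $212,878.10 = 2.1720.
%ΔEPS = DCL × %ΔSales = 2.1720 × +13.2% = +28.7%.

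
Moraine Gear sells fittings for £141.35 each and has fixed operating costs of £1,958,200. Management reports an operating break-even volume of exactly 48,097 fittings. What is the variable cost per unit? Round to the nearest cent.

£100.64

Contribution per unit must be FC / Q = £1,958,200 / 48,097 = £40.7136.
Variable cost per unit = £141.35 − £40.7136 = £100.64.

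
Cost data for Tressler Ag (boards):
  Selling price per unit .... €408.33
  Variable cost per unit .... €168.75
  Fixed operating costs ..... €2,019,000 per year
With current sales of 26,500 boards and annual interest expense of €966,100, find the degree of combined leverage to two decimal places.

1.89

At 26,500 units, contribution = 26,500 × €239.58 = €6,348,870.00.
Subtracting fixed costs: EBIT = €6,348,870.00 − €2,019,000 = €4,329,870.00. Interest = €966,100.00.
DOL = €6,348,870.00 ÷ €4,329,870.00 = 1.4663; DFL = €4,329,870.00 ÷ €3,363,770.00 = 1.2872.
Combined leverage = 1.4663 × 1.2872 = 1.8874.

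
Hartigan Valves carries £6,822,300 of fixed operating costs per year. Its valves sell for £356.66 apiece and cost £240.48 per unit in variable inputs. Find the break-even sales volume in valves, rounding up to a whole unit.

58,722 valves

Unit CM = price − variable cost = £356.66 − £240.48 = £116.18.
Break-even volume = fixed costs ÷ CM per unit = £6,822,300 ÷ £116.18 = 58,721.81, so 58,722 valves.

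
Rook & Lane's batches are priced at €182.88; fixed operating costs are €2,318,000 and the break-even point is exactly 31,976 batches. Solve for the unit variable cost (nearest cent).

€110.39

At break-even, FC = Q × (P − VC), so P − VC = €2,318,000 ÷ 31,976 = €72.4919.
Hence VC = price − CM = €182.88 − €72.4919 = €110.39.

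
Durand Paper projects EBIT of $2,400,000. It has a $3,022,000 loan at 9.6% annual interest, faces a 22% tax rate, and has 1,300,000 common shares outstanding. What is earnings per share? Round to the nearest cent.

$1.27

Pre-tax income = $2,400,000 − $290,112.00 = $2,109,888.00.
Net income = $2,109,888.00 × (1 − 0.22) = $1,645,712.64.
EPS = $1,645,712.64 ÷ 1,300,000 = $1.27.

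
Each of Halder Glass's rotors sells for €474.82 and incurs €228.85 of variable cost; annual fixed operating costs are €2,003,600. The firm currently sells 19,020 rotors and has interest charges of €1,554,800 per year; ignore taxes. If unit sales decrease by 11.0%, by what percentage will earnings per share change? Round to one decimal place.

-46.0%

At 19,020 units, contribution = 19,020 × €245.97 = €4,678,349.40.
Subtracting fixed costs: EBIT = €4,678,349.40 − €2,003,600 = €2,674,749.40.
After interest of €1,554,800.00, pre-tax earnings = €1,119,949.40.
DCL = total CM / (EBIT − I) = €4,678,349.40 / €1,119,949.40 = 4.1773.
%ΔEPS = DCL × %ΔSales = 4.1773 × -11.0% = -46.0%.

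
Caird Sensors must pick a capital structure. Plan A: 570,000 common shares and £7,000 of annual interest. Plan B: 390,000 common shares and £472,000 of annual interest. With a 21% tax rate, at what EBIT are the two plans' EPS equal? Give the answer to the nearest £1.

£1,479,500

Set EPS_A = EPS_B: (EBIT − £7,000)(1 − 0.21) ÷ 570,000 = (EBIT − £472,000)(1 − 0.21) ÷ 390,000.
Cancelling (1 − t) and cross-multiplying: 390,000·(EBIT − 7,000) = 570,000·(EBIT − 472,000).
EBIT × (570,000 − 390,000) = 472,000 × 570,000 − 7,000 × 390,000 = 266,310,000,000, so EBIT = 266,310,000,000 ÷ 180,000 = 1,479,500.00.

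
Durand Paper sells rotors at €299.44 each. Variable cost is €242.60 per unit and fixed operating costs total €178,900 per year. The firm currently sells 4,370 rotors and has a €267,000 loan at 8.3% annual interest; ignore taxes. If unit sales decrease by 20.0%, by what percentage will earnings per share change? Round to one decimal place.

-105.0%

Total contribution margin = 4,370 × €56.84 = €248,390.80.
EBIT = €248,390.80 − €178,900 = €69,490.80.
After interest of €22,161.00, pre-tax earnings = €47,329.80.
DCL = total CM / (EBIT − I) = €248,390.80 / €47,329.80 = 5.2481.
EPS therefore changes by 5.2481 × (-20.0%) = -105.0%.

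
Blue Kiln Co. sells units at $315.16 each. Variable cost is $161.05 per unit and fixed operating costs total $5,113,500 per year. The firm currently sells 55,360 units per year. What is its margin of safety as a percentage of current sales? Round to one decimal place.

40.1%

Each unit contributes $315.16 − $161.05 = $154.11. Break-even units = $5,113,500 ÷ $154.11 = 33,180.84; break-even revenue = 33,180.84 × $315.16 = $10,457,275.06.
Current sales = 55,360 × $315.16 = $17,447,257.60.
Margin of safety = ($17,447,257.60 − $10,457,275.06) ÷ $17,447,257.60 = 40.1%.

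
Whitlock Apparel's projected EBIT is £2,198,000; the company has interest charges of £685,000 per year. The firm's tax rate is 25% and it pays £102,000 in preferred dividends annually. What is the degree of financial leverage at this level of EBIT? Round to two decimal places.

1.60

Annual interest charges come to £685,000.00.
Preferred dividends grossed up pre-tax: £102,000 / (1 − 0.25) = £136,000.00.
DFL = EBIT ÷ [EBIT − I − D_p/(1−t)] = £2,198,000 ÷ [£2,198,000 − £685,000.00 − £136,000.00] = £2,198,000 ÷ £1,377,000.00 = 1.5962.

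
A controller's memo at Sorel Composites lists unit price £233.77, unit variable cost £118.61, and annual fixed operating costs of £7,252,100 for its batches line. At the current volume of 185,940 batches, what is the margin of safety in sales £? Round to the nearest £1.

£28,745,733

Each unit contributes £233.77 − £118.61 = £115.16. Break-even units = £7,252,100 ÷ £115.16 = 62,974.12; break-even revenue = 62,974.12 × £233.77 = £14,721,460.72.
Actual sales revenue = 185,940 × £233.77 = £43,467,193.80.
Margin of safety = £43,467,193.80 − £14,721,460.72 = £28,745,733.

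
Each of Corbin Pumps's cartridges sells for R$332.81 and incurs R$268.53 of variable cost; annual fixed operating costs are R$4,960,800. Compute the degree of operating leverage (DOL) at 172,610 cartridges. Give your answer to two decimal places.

1.81

At 172,610 units, contribution = 172,610 × R$64.28 = R$11,095,370.80.
Operating income = contribution − fixed costs = R$11,095,370.80 − R$4,960,800 = R$6,134,570.80.
Degree of operating leverage = R$11,095,370.80 / R$6,134,570.80 = 1.8087.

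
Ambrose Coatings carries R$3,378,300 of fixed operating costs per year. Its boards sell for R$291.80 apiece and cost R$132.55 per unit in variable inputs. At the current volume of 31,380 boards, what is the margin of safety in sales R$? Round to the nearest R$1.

R$2,966,493

Unit CM = price − variable cost = R$291.80 − R$132.55 = R$159.25. Break-even units = R$3,378,300 ÷ R$159.25 = 21,213.81; break-even revenue = 21,213.81 × R$291.80 = R$6,190,191.15.
Actual sales revenue = 31,380 × R$291.80 = R$9,156,684.00.
Margin of safety = R$9,156,684.00 − R$6,190,191.15 = R$2,966,493.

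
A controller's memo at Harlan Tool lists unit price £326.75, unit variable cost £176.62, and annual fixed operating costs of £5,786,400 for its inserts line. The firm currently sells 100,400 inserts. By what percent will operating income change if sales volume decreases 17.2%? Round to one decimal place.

Contribution at this volume is 100,400 × £150.13 = £15,073,052.00.
EBIT = £15,073,052.00 − £5,786,400 = £9,286,652.00.
Degree of operating leverage = £15,073,052.00 / £9,286,652.00 = 1.6231.
Operating income changes by 1.6231 × -17.2% = -27.9%.

-27.9%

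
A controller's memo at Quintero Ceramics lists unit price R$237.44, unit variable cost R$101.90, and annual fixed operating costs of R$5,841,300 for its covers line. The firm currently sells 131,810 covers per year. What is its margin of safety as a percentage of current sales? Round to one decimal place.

Each unit contributes R$237.44 − R$101.90 = R$135.54. Break-even units = R$5,841,300 ÷ R$135.54 = 43,096.50; break-even revenue = 43,096.50 × R$237.44 = R$10,232,833.64.
Actual sales revenue = 131,810 × R$237.44 = R$31,296,966.40.
Margin of safety = (R$31,296,966.40 − R$10,232,833.64) ÷ R$31,296,966.40 = 67.3%.

67.3%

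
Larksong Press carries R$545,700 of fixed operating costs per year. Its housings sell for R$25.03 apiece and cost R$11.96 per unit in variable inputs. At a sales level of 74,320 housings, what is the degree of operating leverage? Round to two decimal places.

2.28

Contribution at this volume is 74,320 × R$13.07 = R$971,362.40.
Subtracting fixed costs: EBIT = R$971,362.40 − R$545,700 = R$425,662.40.
So DOL = total CM / EBIT = R$971,362.40 / R$425,662.40 = 2.2820.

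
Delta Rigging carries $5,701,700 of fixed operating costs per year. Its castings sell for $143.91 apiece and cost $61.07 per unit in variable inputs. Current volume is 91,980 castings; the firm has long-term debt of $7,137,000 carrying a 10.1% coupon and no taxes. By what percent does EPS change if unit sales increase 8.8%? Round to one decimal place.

At 91,980 units, contribution = 91,980 × $82.84 = $7,619,623.20.
Operating income = contribution − fixed costs = $7,619,623.20 − $5,701,700 = $1,917,923.20.
Interest = $720,837.00, so EBIT − I = $1,197,086.20.
Degree of combined leverage = contribution ÷ (EBIT − I) = $7,619,623.20 ÷ $1,197,086.20 = 6.3651.
%ΔEPS = DCL × %ΔSales = 6.3651 × +8.8% = +56.0%.

+56.0%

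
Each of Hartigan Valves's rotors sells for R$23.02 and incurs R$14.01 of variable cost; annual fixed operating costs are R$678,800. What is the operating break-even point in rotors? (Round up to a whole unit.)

Contribution margin per unit = R$23.02 − R$14.01 = R$9.01.
Units to break even: R$678,800 ÷ R$9.01 = 75,338.51, rounded up to 75,339.

75,339 rotors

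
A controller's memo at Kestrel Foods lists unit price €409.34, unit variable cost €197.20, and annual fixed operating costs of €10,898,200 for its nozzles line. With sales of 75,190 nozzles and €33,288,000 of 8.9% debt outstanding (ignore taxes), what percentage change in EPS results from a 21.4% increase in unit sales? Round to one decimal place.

Total contribution margin = 75,190 × €212.14 = €15,950,806.60.
Operating income = contribution − fixed costs = €15,950,806.60 − €10,898,200 = €5,052,606.60.
Interest = €2,962,632.00, so EBIT − I = €2,089,974.60.
DCL = total CM / (EBIT − I) = €15,950,806.60 / €2,089,974.60 = 7.6321.
%ΔEPS = DCL × %ΔSales = 7.6321 × +21.4% = +163.3%.

+163.3%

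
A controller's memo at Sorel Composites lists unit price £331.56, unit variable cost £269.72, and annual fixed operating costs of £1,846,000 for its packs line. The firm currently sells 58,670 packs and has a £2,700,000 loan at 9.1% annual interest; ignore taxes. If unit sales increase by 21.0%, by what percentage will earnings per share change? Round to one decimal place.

At 58,670 units, contribution = 58,670 × £61.84 = £3,628,152.80.
EBIT = £3,628,152.80 − £1,846,000 = £1,782,152.80.
Interest = £245,700.00, so EBIT − I = £1,536,452.80.
Degree of combined leverage = contribution ÷ (EBIT − I) = £3,628,152.80 ÷ £1,536,452.80 = 2.3614.
EPS therefore changes by 2.3614 × (+21.0%) = +49.6%.

+49.6%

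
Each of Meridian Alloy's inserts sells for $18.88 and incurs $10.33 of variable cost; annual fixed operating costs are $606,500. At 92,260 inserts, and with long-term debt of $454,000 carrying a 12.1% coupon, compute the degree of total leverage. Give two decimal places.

6.19

Contribution at this volume is 92,260 × $8.55 = $788,823.00.
Subtracting fixed costs: EBIT = $788,823.00 − $606,500 = $182,323.00. Interest = $54,934.00.
DOL = $788,823.00 ÷ $182,323.00 = 4.3265; DFL = $182,323.00 ÷ $127,389.00 = 1.4312.
DCL = DOL × DFL = 4.3265 × 1.4312 = 6.1921.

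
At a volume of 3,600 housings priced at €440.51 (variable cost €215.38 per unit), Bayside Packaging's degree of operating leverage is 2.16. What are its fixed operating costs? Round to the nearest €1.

Total contribution margin = 3,600 × €225.13 = €810,468.00.
Since DOL = CM ÷ EBIT, EBIT = €810,468.00 ÷ 2.16 = €375,216.67.
Fixed costs = CM − EBIT = €810,468.00 − €375,216.67 = €435,251.

€435,251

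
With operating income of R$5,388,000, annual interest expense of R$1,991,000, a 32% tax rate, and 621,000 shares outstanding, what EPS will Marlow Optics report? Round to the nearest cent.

R$3.72

Interest = R$1,991,000.00, so EBT = R$5,388,000 − R$1,991,000.00 = R$3,397,000.00.
Net income = R$3,397,000.00 × (1 − 0.32) = R$2,309,960.00.
Per share: R$2,309,960.00 / 621,000 shares = R$3.72.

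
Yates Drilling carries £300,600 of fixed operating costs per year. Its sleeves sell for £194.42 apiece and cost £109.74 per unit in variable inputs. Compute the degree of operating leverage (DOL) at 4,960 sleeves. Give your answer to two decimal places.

At 4,960 units, contribution = 4,960 × £84.68 = £420,012.80.
EBIT = £420,012.80 − £300,600 = £119,412.80.
Degree of operating leverage = £420,012.80 / £119,412.80 = 3.5173.

3.52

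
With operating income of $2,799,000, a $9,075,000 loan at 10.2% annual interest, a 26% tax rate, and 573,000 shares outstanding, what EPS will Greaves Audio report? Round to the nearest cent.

$2.42

Pre-tax income = $2,799,000 − $925,650.00 = $1,873,350.00.
Net income = $1,873,350.00 × (1 − 0.26) = $1,386,279.00.
EPS = $1,386,279.00 ÷ 573,000 = $2.42.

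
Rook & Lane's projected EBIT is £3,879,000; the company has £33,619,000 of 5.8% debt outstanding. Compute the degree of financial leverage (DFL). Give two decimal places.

Annual interest charges come to £1,949,902.00.
DFL = EBIT ÷ (EBIT − I) = £3,879,000 ÷ (£3,879,000 − £1,949,902.00) = £3,879,000 ÷ £1,929,098.00 = 2.0108.

2.01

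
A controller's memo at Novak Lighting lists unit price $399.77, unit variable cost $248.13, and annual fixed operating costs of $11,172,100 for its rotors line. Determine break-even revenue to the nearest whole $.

$29,453,115

CM per unit = $399.77 − $248.13 = $151.64; CM ratio = $151.64 / $399.77 = 0.3793.
Break-even revenue = fixed costs × price ÷ CM = $11,172,100 × $399.77 ÷ $151.64 = $29,453,115.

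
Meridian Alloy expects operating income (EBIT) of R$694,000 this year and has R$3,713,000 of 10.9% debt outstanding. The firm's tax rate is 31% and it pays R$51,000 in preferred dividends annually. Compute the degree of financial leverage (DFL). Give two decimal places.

Interest = R$404,717.00.
Preferred dividends grossed up pre-tax: R$51,000 / (1 − 0.31) = R$73,913.04.
DFL = EBIT ÷ [EBIT − I − D_p/(1−t)] = R$694,000 ÷ [R$694,000 − R$404,717.00 − R$73,913.04] = R$694,000 ÷ R$215,369.96 = 3.2224.

3.22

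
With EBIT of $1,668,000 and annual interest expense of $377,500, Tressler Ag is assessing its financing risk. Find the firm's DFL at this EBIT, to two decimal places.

1.29

Annual interest charges come to $377,500.00.
Degree of financial leverage = EBIT / (EBIT − interest) = $1,668,000 / $1,290,500.00 = 1.2925.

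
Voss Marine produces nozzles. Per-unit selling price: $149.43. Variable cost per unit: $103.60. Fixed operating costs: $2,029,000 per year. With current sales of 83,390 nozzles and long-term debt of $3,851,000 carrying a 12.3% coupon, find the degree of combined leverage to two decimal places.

Total contribution margin = 83,390 × $45.83 = $3,821,763.70.
Subtracting fixed costs: EBIT = $3,821,763.70 − $2,029,000 = $1,792,763.70. Interest = $473,673.00, so EBIT − I = $1,319,090.70.
DCL = contribution ÷ (EBIT − I) = $3,821,763.70 ÷ $1,319,090.70 = 2.8973.

2.90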